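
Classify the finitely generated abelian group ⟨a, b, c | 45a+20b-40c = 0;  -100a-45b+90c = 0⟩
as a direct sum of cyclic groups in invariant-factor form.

Answer: M ≅ ℤ^1 ⊕ ℤ/5 ⊕ ℤ/5

Derivation:
rank_ℚ(R)=2; free=3−2=1
SNF(R) diag = [5, 5] → torsion [5, 5]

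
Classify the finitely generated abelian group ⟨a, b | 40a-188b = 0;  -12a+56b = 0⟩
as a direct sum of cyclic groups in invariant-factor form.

rank_ℚ(R)=2; free=2−2=0
SNF(R) diag = [4, 4] → torsion [4, 4]

Answer: M ≅ ℤ/4 ⊕ ℤ/4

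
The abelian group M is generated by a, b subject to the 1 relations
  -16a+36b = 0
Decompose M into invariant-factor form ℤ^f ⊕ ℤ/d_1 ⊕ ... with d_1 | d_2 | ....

Answer: M ≅ ℤ^1 ⊕ ℤ/4

Derivation:
rank_ℚ(R)=1; free=2−1=1
SNF(R) diag = [4] → torsion [4]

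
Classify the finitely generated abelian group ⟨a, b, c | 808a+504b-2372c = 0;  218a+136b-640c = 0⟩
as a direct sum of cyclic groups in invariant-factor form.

Answer: M ≅ ℤ^1 ⊕ ℤ/2 ⊕ ℤ/4

Derivation:
rank_ℚ(R)=2; free=3−2=1
SNF(R) diag = [2, 4] → torsion [2, 4]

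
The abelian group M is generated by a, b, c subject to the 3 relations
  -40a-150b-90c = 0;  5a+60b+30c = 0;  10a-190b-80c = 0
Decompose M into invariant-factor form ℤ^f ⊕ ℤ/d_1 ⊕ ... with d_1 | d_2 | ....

rank_ℚ(R)=3; free=3−3=0
SNF(R) diag = [5, 10, 30] → torsion [5, 10, 30]

Answer: M ≅ ℤ/5 ⊕ ℤ/10 ⊕ ℤ/30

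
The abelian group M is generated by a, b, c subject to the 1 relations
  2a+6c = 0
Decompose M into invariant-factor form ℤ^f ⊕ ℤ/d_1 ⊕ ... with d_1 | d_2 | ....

rank_ℚ(R)=1; free=3−1=2
SNF(R) diag = [2] → torsion [2]

Answer: M ≅ ℤ^2 ⊕ ℤ/2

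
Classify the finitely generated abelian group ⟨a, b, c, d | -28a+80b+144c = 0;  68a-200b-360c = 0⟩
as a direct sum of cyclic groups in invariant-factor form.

rank_ℚ(R)=2; free=4−2=2
SNF(R) diag = [4, 8] → torsion [4, 8]

Answer: M ≅ ℤ^2 ⊕ ℤ/4 ⊕ ℤ/8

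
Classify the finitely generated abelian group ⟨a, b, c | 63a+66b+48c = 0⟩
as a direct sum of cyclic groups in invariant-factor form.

rank_ℚ(R)=1; free=3−1=2
SNF(R) diag = [3] → torsion [3]

Answer: M ≅ ℤ^2 ⊕ ℤ/3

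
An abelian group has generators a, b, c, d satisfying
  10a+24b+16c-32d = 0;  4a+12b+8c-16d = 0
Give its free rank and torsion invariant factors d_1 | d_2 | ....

rank_ℚ(R)=2; free=4−2=2
SNF(R) diag = [2, 4] → torsion [2, 4]

Answer: M ≅ ℤ^2 ⊕ ℤ/2 ⊕ ℤ/4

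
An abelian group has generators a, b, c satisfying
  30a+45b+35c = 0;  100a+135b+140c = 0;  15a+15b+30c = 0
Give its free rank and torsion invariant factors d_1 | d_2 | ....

rank_ℚ(R)=3; free=3−3=0
SNF(R) diag = [5, 5, 15] → torsion [5, 5, 15]

Answer: M ≅ ℤ/5 ⊕ ℤ/5 ⊕ ℤ/15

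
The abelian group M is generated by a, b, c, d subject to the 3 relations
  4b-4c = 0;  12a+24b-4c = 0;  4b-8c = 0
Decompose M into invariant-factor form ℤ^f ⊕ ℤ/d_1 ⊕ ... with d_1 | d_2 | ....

Answer: M ≅ ℤ^1 ⊕ ℤ/4 ⊕ ℤ/4 ⊕ ℤ/12

Derivation:
rank_ℚ(R)=3; free=4−3=1
SNF(R) diag = [4, 4, 12] → torsion [4, 4, 12]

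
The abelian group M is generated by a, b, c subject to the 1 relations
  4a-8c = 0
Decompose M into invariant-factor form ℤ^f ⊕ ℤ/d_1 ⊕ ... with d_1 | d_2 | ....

rank_ℚ(R)=1; free=3−1=2
SNF(R) diag = [4] → torsion [4]

Answer: M ≅ ℤ^2 ⊕ ℤ/4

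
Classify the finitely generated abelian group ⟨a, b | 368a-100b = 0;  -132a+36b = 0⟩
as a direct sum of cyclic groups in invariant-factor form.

Answer: M ≅ ℤ/4 ⊕ ℤ/12

Derivation:
rank_ℚ(R)=2; free=2−2=0
SNF(R) diag = [4, 12] → torsion [4, 12]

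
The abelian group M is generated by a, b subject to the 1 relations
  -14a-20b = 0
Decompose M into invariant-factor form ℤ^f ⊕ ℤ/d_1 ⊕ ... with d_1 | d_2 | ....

Answer: M ≅ ℤ^1 ⊕ ℤ/2

Derivation:
rank_ℚ(R)=1; free=2−1=1
SNF(R) diag = [2] → torsion [2]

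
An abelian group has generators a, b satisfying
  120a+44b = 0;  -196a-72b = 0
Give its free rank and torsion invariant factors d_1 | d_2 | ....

Answer: M ≅ ℤ/4 ⊕ ℤ/4

Derivation:
rank_ℚ(R)=2; free=2−2=0
SNF(R) diag = [4, 4] → torsion [4, 4]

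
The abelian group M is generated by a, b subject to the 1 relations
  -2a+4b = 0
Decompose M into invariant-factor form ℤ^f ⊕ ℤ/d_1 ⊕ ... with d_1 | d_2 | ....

Answer: M ≅ ℤ^1 ⊕ ℤ/2

Derivation:
rank_ℚ(R)=1; free=2−1=1
SNF(R) diag = [2] → torsion [2]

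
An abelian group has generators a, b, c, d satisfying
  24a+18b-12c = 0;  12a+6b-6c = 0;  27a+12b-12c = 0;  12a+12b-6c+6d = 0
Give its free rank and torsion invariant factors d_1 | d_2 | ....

rank_ℚ(R)=4; free=4−4=0
SNF(R) diag = [3, 6, 6, 6] → torsion [3, 6, 6, 6]

Answer: M ≅ ℤ/3 ⊕ ℤ/6 ⊕ ℤ/6 ⊕ ℤ/6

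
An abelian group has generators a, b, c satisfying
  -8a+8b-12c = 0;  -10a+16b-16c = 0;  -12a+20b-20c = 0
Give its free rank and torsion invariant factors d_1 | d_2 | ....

rank_ℚ(R)=3; free=3−3=0
SNF(R) diag = [2, 4, 4] → torsion [2, 4, 4]

Answer: M ≅ ℤ/2 ⊕ ℤ/4 ⊕ ℤ/4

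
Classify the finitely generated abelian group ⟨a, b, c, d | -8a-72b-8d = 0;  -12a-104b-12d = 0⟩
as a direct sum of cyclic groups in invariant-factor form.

Answer: M ≅ ℤ^2 ⊕ ℤ/4 ⊕ ℤ/8

Derivation:
rank_ℚ(R)=2; free=4−2=2
SNF(R) diag = [4, 8] → torsion [4, 8]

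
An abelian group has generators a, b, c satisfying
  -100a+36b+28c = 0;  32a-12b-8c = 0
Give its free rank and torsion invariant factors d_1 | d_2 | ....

rank_ℚ(R)=2; free=3−2=1
SNF(R) diag = [4, 12] → torsion [4, 12]

Answer: M ≅ ℤ^1 ⊕ ℤ/4 ⊕ ℤ/12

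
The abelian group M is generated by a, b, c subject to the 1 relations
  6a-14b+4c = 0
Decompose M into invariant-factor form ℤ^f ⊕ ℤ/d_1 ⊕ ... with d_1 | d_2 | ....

Answer: M ≅ ℤ^2 ⊕ ℤ/2

Derivation:
rank_ℚ(R)=1; free=3−1=2
SNF(R) diag = [2] → torsion [2]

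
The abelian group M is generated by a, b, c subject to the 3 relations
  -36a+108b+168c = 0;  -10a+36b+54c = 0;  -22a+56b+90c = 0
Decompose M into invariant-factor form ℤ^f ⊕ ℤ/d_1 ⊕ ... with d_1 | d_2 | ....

Answer: M ≅ ℤ/2 ⊕ ℤ/4 ⊕ ℤ/12

Derivation:
rank_ℚ(R)=3; free=3−3=0
SNF(R) diag = [2, 4, 12] → torsion [2, 4, 12]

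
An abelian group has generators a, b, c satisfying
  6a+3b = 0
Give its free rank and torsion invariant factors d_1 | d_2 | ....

rank_ℚ(R)=1; free=3−1=2
SNF(R) diag = [3] → torsion [3]

Answer: M ≅ ℤ^2 ⊕ ℤ/3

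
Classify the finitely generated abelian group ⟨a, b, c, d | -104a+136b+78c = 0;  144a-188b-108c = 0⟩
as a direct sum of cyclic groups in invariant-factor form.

Answer: M ≅ ℤ^2 ⊕ ℤ/2 ⊕ ℤ/4

Derivation:
rank_ℚ(R)=2; free=4−2=2
SNF(R) diag = [2, 4] → torsion [2, 4]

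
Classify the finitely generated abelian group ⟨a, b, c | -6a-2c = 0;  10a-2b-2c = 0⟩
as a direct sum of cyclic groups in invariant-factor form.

Answer: M ≅ ℤ^1 ⊕ ℤ/2 ⊕ ℤ/2

Derivation:
rank_ℚ(R)=2; free=3−2=1
SNF(R) diag = [2, 2] → torsion [2, 2]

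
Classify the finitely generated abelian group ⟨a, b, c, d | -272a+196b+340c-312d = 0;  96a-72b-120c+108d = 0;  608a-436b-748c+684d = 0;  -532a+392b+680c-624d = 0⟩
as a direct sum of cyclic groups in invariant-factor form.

Answer: M ≅ ℤ/4 ⊕ ℤ/12 ⊕ ℤ/12 ⊕ ℤ/24

Derivation:
rank_ℚ(R)=4; free=4−4=0
SNF(R) diag = [4, 12, 12, 24] → torsion [4, 12, 12, 24]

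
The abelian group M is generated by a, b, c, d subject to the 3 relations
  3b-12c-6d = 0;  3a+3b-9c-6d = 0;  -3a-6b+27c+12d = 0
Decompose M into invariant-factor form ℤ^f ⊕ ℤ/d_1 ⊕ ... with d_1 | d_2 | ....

rank_ℚ(R)=3; free=4−3=1
SNF(R) diag = [3, 3, 6] → torsion [3, 3, 6]

Answer: M ≅ ℤ^1 ⊕ ℤ/3 ⊕ ℤ/3 ⊕ ℤ/6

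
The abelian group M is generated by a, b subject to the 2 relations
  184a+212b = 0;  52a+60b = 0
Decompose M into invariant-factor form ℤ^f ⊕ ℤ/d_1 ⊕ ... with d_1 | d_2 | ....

Answer: M ≅ ℤ/4 ⊕ ℤ/4

Derivation:
rank_ℚ(R)=2; free=2−2=0
SNF(R) diag = [4, 4] → torsion [4, 4]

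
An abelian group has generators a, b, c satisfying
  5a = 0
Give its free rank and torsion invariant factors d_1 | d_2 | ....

Answer: M ≅ ℤ^2 ⊕ ℤ/5

Derivation:
rank_ℚ(R)=1; free=3−1=2
SNF(R) diag = [5] → torsion [5]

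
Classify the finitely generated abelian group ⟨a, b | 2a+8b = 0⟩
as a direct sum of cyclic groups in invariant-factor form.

rank_ℚ(R)=1; free=2−1=1
SNF(R) diag = [2] → torsion [2]

Answer: M ≅ ℤ^1 ⊕ ℤ/2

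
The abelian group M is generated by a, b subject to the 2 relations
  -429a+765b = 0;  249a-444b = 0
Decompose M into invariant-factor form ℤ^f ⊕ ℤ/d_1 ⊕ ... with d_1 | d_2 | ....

rank_ℚ(R)=2; free=2−2=0
SNF(R) diag = [3, 3] → torsion [3, 3]

Answer: M ≅ ℤ/3 ⊕ ℤ/3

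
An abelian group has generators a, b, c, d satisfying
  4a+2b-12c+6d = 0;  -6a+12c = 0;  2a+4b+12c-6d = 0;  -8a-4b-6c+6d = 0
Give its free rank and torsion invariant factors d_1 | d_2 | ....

rank_ℚ(R)=4; free=4−4=0
SNF(R) diag = [2, 6, 6, 18] → torsion [2, 6, 6, 18]

Answer: M ≅ ℤ/2 ⊕ ℤ/6 ⊕ ℤ/6 ⊕ ℤ/18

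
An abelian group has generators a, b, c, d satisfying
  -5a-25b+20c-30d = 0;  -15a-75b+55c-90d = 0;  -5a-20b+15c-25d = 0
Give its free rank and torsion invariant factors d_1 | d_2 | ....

rank_ℚ(R)=3; free=4−3=1
SNF(R) diag = [5, 5, 5] → torsion [5, 5, 5]

Answer: M ≅ ℤ^1 ⊕ ℤ/5 ⊕ ℤ/5 ⊕ ℤ/5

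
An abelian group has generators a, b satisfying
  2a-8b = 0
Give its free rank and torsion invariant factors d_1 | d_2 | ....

rank_ℚ(R)=1; free=2−1=1
SNF(R) diag = [2] → torsion [2]

Answer: M ≅ ℤ^1 ⊕ ℤ/2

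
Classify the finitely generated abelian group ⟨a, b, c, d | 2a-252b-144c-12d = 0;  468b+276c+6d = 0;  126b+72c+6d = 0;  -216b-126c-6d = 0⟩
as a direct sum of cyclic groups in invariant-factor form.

rank_ℚ(R)=4; free=4−4=0
SNF(R) diag = [2, 6, 6, 18] → torsion [2, 6, 6, 18]

Answer: M ≅ ℤ/2 ⊕ ℤ/6 ⊕ ℤ/6 ⊕ ℤ/18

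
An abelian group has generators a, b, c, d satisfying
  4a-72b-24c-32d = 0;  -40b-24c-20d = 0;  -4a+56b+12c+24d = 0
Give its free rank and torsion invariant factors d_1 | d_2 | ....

Answer: M ≅ ℤ^1 ⊕ ℤ/4 ⊕ ℤ/4 ⊕ ℤ/12

Derivation:
rank_ℚ(R)=3; free=4−3=1
SNF(R) diag = [4, 4, 12] → torsion [4, 4, 12]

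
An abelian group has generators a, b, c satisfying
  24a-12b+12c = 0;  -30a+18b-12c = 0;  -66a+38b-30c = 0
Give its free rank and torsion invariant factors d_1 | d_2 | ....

rank_ℚ(R)=3; free=3−3=0
SNF(R) diag = [2, 6, 12] → torsion [2, 6, 12]

Answer: M ≅ ℤ/2 ⊕ ℤ/6 ⊕ ℤ/12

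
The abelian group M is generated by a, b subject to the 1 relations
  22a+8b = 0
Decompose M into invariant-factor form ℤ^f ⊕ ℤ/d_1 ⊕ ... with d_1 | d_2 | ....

Answer: M ≅ ℤ^1 ⊕ ℤ/2

Derivation:
rank_ℚ(R)=1; free=2−1=1
SNF(R) diag = [2] → torsion [2]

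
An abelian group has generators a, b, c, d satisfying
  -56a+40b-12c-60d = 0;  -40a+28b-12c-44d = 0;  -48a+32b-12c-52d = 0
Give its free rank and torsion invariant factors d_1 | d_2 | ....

rank_ℚ(R)=3; free=4−3=1
SNF(R) diag = [4, 4, 8] → torsion [4, 4, 8]

Answer: M ≅ ℤ^1 ⊕ ℤ/4 ⊕ ℤ/4 ⊕ ℤ/8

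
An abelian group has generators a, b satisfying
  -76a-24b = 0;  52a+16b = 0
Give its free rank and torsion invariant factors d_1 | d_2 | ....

Answer: M ≅ ℤ/4 ⊕ ℤ/8

Derivation:
rank_ℚ(R)=2; free=2−2=0
SNF(R) diag = [4, 8] → torsion [4, 8]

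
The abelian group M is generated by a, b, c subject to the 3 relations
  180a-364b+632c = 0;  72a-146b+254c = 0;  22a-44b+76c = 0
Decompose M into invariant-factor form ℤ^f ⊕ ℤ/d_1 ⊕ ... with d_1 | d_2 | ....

Answer: M ≅ ℤ/2 ⊕ ℤ/2 ⊕ ℤ/4

Derivation:
rank_ℚ(R)=3; free=3−3=0
SNF(R) diag = [2, 2, 4] → torsion [2, 2, 4]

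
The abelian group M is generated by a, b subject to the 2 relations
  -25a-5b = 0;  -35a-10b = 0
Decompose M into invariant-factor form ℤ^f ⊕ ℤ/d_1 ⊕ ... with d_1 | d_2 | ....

rank_ℚ(R)=2; free=2−2=0
SNF(R) diag = [5, 15] → torsion [5, 15]

Answer: M ≅ ℤ/5 ⊕ ℤ/15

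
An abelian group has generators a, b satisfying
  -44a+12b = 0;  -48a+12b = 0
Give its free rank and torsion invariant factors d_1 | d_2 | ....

rank_ℚ(R)=2; free=2−2=0
SNF(R) diag = [4, 12] → torsion [4, 12]

Answer: M ≅ ℤ/4 ⊕ ℤ/12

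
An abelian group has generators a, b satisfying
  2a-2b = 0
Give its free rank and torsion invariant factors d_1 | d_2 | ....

Answer: M ≅ ℤ^1 ⊕ ℤ/2

Derivation:
rank_ℚ(R)=1; free=2−1=1
SNF(R) diag = [2] → torsion [2]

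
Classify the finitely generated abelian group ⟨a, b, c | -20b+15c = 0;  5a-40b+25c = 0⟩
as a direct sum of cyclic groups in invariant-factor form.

Answer: M ≅ ℤ^1 ⊕ ℤ/5 ⊕ ℤ/5

Derivation:
rank_ℚ(R)=2; free=3−2=1
SNF(R) diag = [5, 5] → torsion [5, 5]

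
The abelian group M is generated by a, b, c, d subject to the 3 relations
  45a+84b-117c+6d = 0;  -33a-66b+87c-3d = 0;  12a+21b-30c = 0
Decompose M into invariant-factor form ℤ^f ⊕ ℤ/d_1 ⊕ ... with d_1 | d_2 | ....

rank_ℚ(R)=3; free=4−3=1
SNF(R) diag = [3, 3, 9] → torsion [3, 3, 9]

Answer: M ≅ ℤ^1 ⊕ ℤ/3 ⊕ ℤ/3 ⊕ ℤ/9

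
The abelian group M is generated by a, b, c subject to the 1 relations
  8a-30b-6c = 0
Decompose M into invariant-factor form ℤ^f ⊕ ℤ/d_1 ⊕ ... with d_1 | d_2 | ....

rank_ℚ(R)=1; free=3−1=2
SNF(R) diag = [2] → torsion [2]

Answer: M ≅ ℤ^2 ⊕ ℤ/2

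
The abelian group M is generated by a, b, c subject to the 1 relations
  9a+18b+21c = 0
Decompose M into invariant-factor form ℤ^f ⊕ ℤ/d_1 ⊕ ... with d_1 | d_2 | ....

Answer: M ≅ ℤ^2 ⊕ ℤ/3

Derivation:
rank_ℚ(R)=1; free=3−1=2
SNF(R) diag = [3] → torsion [3]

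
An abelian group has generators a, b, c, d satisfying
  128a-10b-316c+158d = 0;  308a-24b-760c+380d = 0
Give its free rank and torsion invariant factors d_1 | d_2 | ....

Answer: M ≅ ℤ^2 ⊕ ℤ/2 ⊕ ℤ/4

Derivation:
rank_ℚ(R)=2; free=4−2=2
SNF(R) diag = [2, 4] → torsion [2, 4]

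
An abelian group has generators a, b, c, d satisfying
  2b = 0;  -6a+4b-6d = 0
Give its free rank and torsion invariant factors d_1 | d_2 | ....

Answer: M ≅ ℤ^2 ⊕ ℤ/2 ⊕ ℤ/6

Derivation:
rank_ℚ(R)=2; free=4−2=2
SNF(R) diag = [2, 6] → torsion [2, 6]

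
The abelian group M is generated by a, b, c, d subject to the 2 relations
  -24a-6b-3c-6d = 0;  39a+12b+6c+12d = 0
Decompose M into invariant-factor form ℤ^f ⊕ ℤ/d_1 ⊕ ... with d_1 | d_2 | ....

rank_ℚ(R)=2; free=4−2=2
SNF(R) diag = [3, 9] → torsion [3, 9]

Answer: M ≅ ℤ^2 ⊕ ℤ/3 ⊕ ℤ/9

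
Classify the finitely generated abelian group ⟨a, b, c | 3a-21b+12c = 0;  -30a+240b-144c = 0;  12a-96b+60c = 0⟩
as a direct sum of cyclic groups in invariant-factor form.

rank_ℚ(R)=3; free=3−3=0
SNF(R) diag = [3, 6, 12] → torsion [3, 6, 12]

Answer: M ≅ ℤ/3 ⊕ ℤ/6 ⊕ ℤ/12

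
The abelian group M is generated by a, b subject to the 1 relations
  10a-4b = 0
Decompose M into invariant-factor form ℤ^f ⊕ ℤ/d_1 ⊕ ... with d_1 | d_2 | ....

rank_ℚ(R)=1; free=2−1=1
SNF(R) diag = [2] → torsion [2]

Answer: M ≅ ℤ^1 ⊕ ℤ/2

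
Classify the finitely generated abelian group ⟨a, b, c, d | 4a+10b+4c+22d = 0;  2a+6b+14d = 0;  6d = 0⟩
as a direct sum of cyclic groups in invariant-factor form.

rank_ℚ(R)=3; free=4−3=1
SNF(R) diag = [2, 2, 6] → torsion [2, 2, 6]

Answer: M ≅ ℤ^1 ⊕ ℤ/2 ⊕ ℤ/2 ⊕ ℤ/6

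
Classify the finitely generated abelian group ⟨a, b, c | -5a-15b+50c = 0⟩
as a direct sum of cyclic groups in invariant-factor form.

rank_ℚ(R)=1; free=3−1=2
SNF(R) diag = [5] → torsion [5]

Answer: M ≅ ℤ^2 ⊕ ℤ/5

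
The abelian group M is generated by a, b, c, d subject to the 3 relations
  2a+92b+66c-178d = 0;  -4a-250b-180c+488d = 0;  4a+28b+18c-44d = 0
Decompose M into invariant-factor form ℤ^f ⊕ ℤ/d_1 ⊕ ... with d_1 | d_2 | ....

Answer: M ≅ ℤ^1 ⊕ ℤ/2 ⊕ ℤ/6 ⊕ ℤ/6

Derivation:
rank_ℚ(R)=3; free=4−3=1
SNF(R) diag = [2, 6, 6] → torsion [2, 6, 6]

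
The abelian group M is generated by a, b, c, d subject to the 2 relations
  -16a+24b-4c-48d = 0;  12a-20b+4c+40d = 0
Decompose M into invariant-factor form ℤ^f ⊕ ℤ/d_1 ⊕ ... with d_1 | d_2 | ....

Answer: M ≅ ℤ^2 ⊕ ℤ/4 ⊕ ℤ/4

Derivation:
rank_ℚ(R)=2; free=4−2=2
SNF(R) diag = [4, 4] → torsion [4, 4]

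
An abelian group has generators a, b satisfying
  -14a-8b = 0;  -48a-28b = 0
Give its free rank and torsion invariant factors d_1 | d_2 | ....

Answer: M ≅ ℤ/2 ⊕ ℤ/4

Derivation:
rank_ℚ(R)=2; free=2−2=0
SNF(R) diag = [2, 4] → torsion [2, 4]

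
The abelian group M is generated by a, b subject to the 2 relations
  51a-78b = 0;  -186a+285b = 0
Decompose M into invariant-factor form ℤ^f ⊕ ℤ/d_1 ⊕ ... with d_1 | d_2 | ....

Answer: M ≅ ℤ/3 ⊕ ℤ/9

Derivation:
rank_ℚ(R)=2; free=2−2=0
SNF(R) diag = [3, 9] → torsion [3, 9]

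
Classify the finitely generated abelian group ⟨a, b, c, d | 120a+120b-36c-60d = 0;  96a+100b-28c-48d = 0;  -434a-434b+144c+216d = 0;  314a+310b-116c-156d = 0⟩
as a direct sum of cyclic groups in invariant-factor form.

rank_ℚ(R)=4; free=4−4=0
SNF(R) diag = [2, 4, 12, 36] → torsion [2, 4, 12, 36]

Answer: M ≅ ℤ/2 ⊕ ℤ/4 ⊕ ℤ/12 ⊕ ℤ/36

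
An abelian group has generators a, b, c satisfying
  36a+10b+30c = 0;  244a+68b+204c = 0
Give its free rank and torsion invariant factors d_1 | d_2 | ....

rank_ℚ(R)=2; free=3−2=1
SNF(R) diag = [2, 4] → torsion [2, 4]

Answer: M ≅ ℤ^1 ⊕ ℤ/2 ⊕ ℤ/4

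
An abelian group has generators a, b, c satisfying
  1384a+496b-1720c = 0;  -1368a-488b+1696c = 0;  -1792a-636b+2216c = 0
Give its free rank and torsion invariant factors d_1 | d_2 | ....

Answer: M ≅ ℤ/4 ⊕ ℤ/8 ⊕ ℤ/24

Derivation:
rank_ℚ(R)=3; free=3−3=0
SNF(R) diag = [4, 8, 24] → torsion [4, 8, 24]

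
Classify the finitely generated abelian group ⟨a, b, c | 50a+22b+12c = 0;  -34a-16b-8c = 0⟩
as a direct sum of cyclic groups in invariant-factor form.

Answer: M ≅ ℤ^1 ⊕ ℤ/2 ⊕ ℤ/2

Derivation:
rank_ℚ(R)=2; free=3−2=1
SNF(R) diag = [2, 2] → torsion [2, 2]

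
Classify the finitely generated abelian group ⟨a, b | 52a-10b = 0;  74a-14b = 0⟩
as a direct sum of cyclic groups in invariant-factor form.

Answer: M ≅ ℤ/2 ⊕ ℤ/6

Derivation:
rank_ℚ(R)=2; free=2−2=0
SNF(R) diag = [2, 6] → torsion [2, 6]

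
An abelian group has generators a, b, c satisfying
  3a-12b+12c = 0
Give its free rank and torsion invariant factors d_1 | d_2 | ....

rank_ℚ(R)=1; free=3−1=2
SNF(R) diag = [3] → torsion [3]

Answer: M ≅ ℤ^2 ⊕ ℤ/3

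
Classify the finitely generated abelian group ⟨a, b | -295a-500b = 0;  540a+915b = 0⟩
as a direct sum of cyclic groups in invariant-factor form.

rank_ℚ(R)=2; free=2−2=0
SNF(R) diag = [5, 15] → torsion [5, 15]

Answer: M ≅ ℤ/5 ⊕ ℤ/15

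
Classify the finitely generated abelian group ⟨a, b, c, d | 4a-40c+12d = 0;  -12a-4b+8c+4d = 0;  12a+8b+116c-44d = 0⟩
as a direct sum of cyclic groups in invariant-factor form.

Answer: M ≅ ℤ^1 ⊕ ℤ/4 ⊕ ℤ/4 ⊕ ℤ/12

Derivation:
rank_ℚ(R)=3; free=4−3=1
SNF(R) diag = [4, 4, 12] → torsion [4, 4, 12]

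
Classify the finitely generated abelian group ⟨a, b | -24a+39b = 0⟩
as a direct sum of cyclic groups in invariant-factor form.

rank_ℚ(R)=1; free=2−1=1
SNF(R) diag = [3] → torsion [3]

Answer: M ≅ ℤ^1 ⊕ ℤ/3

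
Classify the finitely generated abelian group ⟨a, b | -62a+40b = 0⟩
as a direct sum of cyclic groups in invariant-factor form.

Answer: M ≅ ℤ^1 ⊕ ℤ/2

Derivation:
rank_ℚ(R)=1; free=2−1=1
SNF(R) diag = [2] → torsion [2]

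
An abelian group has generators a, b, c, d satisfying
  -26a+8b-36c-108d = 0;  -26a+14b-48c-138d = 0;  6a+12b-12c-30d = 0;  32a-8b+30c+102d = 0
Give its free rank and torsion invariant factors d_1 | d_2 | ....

rank_ℚ(R)=4; free=4−4=0
SNF(R) diag = [2, 6, 6, 18] → torsion [2, 6, 6, 18]

Answer: M ≅ ℤ/2 ⊕ ℤ/6 ⊕ ℤ/6 ⊕ ℤ/18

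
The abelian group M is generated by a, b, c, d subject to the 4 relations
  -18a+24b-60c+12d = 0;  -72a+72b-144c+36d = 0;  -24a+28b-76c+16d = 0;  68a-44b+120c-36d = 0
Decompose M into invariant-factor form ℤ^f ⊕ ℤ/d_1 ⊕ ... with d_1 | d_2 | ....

rank_ℚ(R)=4; free=4−4=0
SNF(R) diag = [2, 4, 12, 36] → torsion [2, 4, 12, 36]

Answer: M ≅ ℤ/2 ⊕ ℤ/4 ⊕ ℤ/12 ⊕ ℤ/36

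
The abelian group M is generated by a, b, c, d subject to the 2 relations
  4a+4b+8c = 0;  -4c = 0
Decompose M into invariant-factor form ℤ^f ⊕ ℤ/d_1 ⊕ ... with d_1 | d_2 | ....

Answer: M ≅ ℤ^2 ⊕ ℤ/4 ⊕ ℤ/4

Derivation:
rank_ℚ(R)=2; free=4−2=2
SNF(R) diag = [4, 4] → torsion [4, 4]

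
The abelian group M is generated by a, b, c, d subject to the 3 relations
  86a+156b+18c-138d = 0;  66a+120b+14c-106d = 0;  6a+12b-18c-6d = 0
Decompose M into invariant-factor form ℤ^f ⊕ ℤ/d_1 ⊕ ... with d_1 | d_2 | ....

rank_ℚ(R)=3; free=4−3=1
SNF(R) diag = [2, 4, 12] → torsion [2, 4, 12]

Answer: M ≅ ℤ^1 ⊕ ℤ/2 ⊕ ℤ/4 ⊕ ℤ/12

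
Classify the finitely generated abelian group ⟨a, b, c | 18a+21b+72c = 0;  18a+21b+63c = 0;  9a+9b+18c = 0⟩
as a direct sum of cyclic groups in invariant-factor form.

Answer: M ≅ ℤ/3 ⊕ ℤ/9 ⊕ ℤ/9

Derivation:
rank_ℚ(R)=3; free=3−3=0
SNF(R) diag = [3, 9, 9] → torsion [3, 9, 9]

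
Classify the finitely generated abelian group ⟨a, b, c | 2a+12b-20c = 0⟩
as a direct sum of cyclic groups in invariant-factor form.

rank_ℚ(R)=1; free=3−1=2
SNF(R) diag = [2] → torsion [2]

Answer: M ≅ ℤ^2 ⊕ ℤ/2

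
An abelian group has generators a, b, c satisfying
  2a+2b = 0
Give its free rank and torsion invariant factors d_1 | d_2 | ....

Answer: M ≅ ℤ^2 ⊕ ℤ/2

Derivation:
rank_ℚ(R)=1; free=3−1=2
SNF(R) diag = [2] → torsion [2]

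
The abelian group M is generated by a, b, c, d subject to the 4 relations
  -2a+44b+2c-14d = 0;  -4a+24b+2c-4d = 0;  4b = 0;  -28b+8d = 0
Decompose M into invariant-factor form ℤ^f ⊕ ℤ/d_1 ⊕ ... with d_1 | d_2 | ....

Answer: M ≅ ℤ/2 ⊕ ℤ/2 ⊕ ℤ/4 ⊕ ℤ/8

Derivation:
rank_ℚ(R)=4; free=4−4=0
SNF(R) diag = [2, 2, 4, 8] → torsion [2, 2, 4, 8]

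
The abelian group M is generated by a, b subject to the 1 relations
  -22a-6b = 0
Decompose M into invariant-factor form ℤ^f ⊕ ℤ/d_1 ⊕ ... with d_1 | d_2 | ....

rank_ℚ(R)=1; free=2−1=1
SNF(R) diag = [2] → torsion [2]

Answer: M ≅ ℤ^1 ⊕ ℤ/2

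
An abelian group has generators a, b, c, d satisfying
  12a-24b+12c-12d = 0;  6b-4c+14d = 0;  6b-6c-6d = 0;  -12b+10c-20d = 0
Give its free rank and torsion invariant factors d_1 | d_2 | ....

rank_ℚ(R)=4; free=4−4=0
SNF(R) diag = [2, 6, 12, 12] → torsion [2, 6, 12, 12]

Answer: M ≅ ℤ/2 ⊕ ℤ/6 ⊕ ℤ/12 ⊕ ℤ/12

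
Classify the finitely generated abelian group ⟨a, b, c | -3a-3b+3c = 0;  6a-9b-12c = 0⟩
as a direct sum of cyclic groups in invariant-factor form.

Answer: M ≅ ℤ^1 ⊕ ℤ/3 ⊕ ℤ/3

Derivation:
rank_ℚ(R)=2; free=3−2=1
SNF(R) diag = [3, 3] → torsion [3, 3]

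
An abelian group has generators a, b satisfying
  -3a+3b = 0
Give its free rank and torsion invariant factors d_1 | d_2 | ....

rank_ℚ(R)=1; free=2−1=1
SNF(R) diag = [3] → torsion [3]

Answer: M ≅ ℤ^1 ⊕ ℤ/3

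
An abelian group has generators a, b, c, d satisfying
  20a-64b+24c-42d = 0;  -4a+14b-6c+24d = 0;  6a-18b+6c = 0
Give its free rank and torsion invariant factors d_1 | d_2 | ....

rank_ℚ(R)=3; free=4−3=1
SNF(R) diag = [2, 6, 6] → torsion [2, 6, 6]

Answer: M ≅ ℤ^1 ⊕ ℤ/2 ⊕ ℤ/6 ⊕ ℤ/6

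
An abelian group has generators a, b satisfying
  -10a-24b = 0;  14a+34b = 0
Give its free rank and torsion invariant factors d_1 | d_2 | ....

rank_ℚ(R)=2; free=2−2=0
SNF(R) diag = [2, 2] → torsion [2, 2]

Answer: M ≅ ℤ/2 ⊕ ℤ/2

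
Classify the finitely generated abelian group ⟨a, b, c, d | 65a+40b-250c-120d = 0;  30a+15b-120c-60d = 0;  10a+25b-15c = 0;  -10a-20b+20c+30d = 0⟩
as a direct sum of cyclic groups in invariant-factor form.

Answer: M ≅ ℤ/5 ⊕ ℤ/5 ⊕ ℤ/15 ⊕ ℤ/30

Derivation:
rank_ℚ(R)=4; free=4−4=0
SNF(R) diag = [5, 5, 15, 30] → torsion [5, 5, 15, 30]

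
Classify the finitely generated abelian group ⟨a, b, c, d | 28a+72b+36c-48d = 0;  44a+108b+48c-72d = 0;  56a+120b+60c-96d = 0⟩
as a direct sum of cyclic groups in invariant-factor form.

rank_ℚ(R)=3; free=4−3=1
SNF(R) diag = [4, 12, 12] → torsion [4, 12, 12]

Answer: M ≅ ℤ^1 ⊕ ℤ/4 ⊕ ℤ/12 ⊕ ℤ/12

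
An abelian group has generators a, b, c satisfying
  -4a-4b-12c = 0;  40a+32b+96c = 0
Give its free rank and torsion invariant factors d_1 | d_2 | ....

Answer: M ≅ ℤ^1 ⊕ ℤ/4 ⊕ ℤ/8

Derivation:
rank_ℚ(R)=2; free=3−2=1
SNF(R) diag = [4, 8] → torsion [4, 8]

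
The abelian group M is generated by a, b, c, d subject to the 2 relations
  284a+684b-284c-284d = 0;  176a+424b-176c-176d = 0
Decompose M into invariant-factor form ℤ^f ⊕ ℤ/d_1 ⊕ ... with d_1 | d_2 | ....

Answer: M ≅ ℤ^2 ⊕ ℤ/4 ⊕ ℤ/8

Derivation:
rank_ℚ(R)=2; free=4−2=2
SNF(R) diag = [4, 8] → torsion [4, 8]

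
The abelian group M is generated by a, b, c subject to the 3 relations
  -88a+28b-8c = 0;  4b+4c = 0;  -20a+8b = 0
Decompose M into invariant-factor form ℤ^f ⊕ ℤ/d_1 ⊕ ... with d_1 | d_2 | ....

rank_ℚ(R)=3; free=3−3=0
SNF(R) diag = [4, 4, 4] → torsion [4, 4, 4]

Answer: M ≅ ℤ/4 ⊕ ℤ/4 ⊕ ℤ/4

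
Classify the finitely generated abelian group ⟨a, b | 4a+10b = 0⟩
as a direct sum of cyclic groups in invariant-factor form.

rank_ℚ(R)=1; free=2−1=1
SNF(R) diag = [2] → torsion [2]

Answer: M ≅ ℤ^1 ⊕ ℤ/2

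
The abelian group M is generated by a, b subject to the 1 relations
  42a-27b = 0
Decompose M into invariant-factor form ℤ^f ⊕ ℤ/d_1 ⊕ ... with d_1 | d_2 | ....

rank_ℚ(R)=1; free=2−1=1
SNF(R) diag = [3] → torsion [3]

Answer: M ≅ ℤ^1 ⊕ ℤ/3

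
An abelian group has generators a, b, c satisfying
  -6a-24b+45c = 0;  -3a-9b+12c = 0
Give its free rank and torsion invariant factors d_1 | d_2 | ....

Answer: M ≅ ℤ^1 ⊕ ℤ/3 ⊕ ℤ/3

Derivation:
rank_ℚ(R)=2; free=3−2=1
SNF(R) diag = [3, 3] → torsion [3, 3]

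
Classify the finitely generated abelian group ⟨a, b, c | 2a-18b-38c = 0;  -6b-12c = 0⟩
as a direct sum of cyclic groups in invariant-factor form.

Answer: M ≅ ℤ^1 ⊕ ℤ/2 ⊕ ℤ/6

Derivation:
rank_ℚ(R)=2; free=3−2=1
SNF(R) diag = [2, 6] → torsion [2, 6]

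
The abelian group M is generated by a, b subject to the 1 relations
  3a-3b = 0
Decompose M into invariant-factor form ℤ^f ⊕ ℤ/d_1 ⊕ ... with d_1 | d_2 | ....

Answer: M ≅ ℤ^1 ⊕ ℤ/3

Derivation:
rank_ℚ(R)=1; free=2−1=1
SNF(R) diag = [3] → torsion [3]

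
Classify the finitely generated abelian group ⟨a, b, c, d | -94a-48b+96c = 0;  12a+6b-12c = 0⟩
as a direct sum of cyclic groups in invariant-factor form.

rank_ℚ(R)=2; free=4−2=2
SNF(R) diag = [2, 6] → torsion [2, 6]

Answer: M ≅ ℤ^2 ⊕ ℤ/2 ⊕ ℤ/6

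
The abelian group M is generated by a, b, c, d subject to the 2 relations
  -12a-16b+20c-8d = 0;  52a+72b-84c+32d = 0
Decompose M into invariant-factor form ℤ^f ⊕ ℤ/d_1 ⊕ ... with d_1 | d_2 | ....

Answer: M ≅ ℤ^2 ⊕ ℤ/4 ⊕ ℤ/8

Derivation:
rank_ℚ(R)=2; free=4−2=2
SNF(R) diag = [4, 8] → torsion [4, 8]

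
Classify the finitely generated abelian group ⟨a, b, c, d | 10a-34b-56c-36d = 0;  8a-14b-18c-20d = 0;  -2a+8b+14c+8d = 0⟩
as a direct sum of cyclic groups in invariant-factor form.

Answer: M ≅ ℤ^1 ⊕ ℤ/2 ⊕ ℤ/2 ⊕ ℤ/4

Derivation:
rank_ℚ(R)=3; free=4−3=1
SNF(R) diag = [2, 2, 4] → torsion [2, 2, 4]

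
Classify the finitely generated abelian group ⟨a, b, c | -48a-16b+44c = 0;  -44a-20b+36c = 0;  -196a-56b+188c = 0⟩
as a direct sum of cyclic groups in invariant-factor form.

rank_ℚ(R)=3; free=3−3=0
SNF(R) diag = [4, 4, 12] → torsion [4, 4, 12]

Answer: M ≅ ℤ/4 ⊕ ℤ/4 ⊕ ℤ/12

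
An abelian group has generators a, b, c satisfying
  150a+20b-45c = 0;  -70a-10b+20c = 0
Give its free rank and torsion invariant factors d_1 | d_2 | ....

Answer: M ≅ ℤ^1 ⊕ ℤ/5 ⊕ ℤ/10

Derivation:
rank_ℚ(R)=2; free=3−2=1
SNF(R) diag = [5, 10] → torsion [5, 10]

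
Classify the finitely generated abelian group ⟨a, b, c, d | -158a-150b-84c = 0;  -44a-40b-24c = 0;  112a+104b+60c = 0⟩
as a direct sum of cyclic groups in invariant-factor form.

rank_ℚ(R)=3; free=4−3=1
SNF(R) diag = [2, 4, 12] → torsion [2, 4, 12]

Answer: M ≅ ℤ^1 ⊕ ℤ/2 ⊕ ℤ/4 ⊕ ℤ/12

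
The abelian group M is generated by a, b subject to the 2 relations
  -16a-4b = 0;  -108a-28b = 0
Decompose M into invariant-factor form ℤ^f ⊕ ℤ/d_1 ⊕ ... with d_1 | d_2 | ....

Answer: M ≅ ℤ/4 ⊕ ℤ/4

Derivation:
rank_ℚ(R)=2; free=2−2=0
SNF(R) diag = [4, 4] → torsion [4, 4]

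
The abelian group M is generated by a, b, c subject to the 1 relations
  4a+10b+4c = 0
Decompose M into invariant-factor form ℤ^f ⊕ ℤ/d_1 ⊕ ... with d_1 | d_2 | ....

rank_ℚ(R)=1; free=3−1=2
SNF(R) diag = [2] → torsion [2]

Answer: M ≅ ℤ^2 ⊕ ℤ/2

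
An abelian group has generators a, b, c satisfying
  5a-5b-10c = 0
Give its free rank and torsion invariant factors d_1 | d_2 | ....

Answer: M ≅ ℤ^2 ⊕ ℤ/5

Derivation:
rank_ℚ(R)=1; free=3−1=2
SNF(R) diag = [5] → torsion [5]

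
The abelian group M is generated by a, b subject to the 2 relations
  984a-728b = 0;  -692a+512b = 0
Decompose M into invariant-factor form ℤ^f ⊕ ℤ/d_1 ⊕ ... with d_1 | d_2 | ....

Answer: M ≅ ℤ/4 ⊕ ℤ/8

Derivation:
rank_ℚ(R)=2; free=2−2=0
SNF(R) diag = [4, 8] → torsion [4, 8]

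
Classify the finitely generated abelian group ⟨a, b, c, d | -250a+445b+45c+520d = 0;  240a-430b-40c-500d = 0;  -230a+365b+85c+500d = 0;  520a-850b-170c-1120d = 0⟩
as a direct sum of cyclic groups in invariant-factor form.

rank_ℚ(R)=4; free=4−4=0
SNF(R) diag = [5, 10, 20, 60] → torsion [5, 10, 20, 60]

Answer: M ≅ ℤ/5 ⊕ ℤ/10 ⊕ ℤ/20 ⊕ ℤ/60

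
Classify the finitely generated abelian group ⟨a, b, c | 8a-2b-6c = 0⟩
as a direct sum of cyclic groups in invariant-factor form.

Answer: M ≅ ℤ^2 ⊕ ℤ/2

Derivation:
rank_ℚ(R)=1; free=3−1=2
SNF(R) diag = [2] → torsion [2]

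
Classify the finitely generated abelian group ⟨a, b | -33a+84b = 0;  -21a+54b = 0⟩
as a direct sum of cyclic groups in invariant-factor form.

rank_ℚ(R)=2; free=2−2=0
SNF(R) diag = [3, 6] → torsion [3, 6]

Answer: M ≅ ℤ/3 ⊕ ℤ/6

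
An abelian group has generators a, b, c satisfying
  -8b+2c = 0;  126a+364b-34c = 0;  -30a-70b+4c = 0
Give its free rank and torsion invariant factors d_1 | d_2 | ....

rank_ℚ(R)=3; free=3−3=0
SNF(R) diag = [2, 6, 6] → torsion [2, 6, 6]

Answer: M ≅ ℤ/2 ⊕ ℤ/6 ⊕ ℤ/6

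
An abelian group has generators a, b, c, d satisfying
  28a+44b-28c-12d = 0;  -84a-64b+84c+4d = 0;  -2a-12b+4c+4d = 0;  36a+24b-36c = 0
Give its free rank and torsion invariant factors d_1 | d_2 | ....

rank_ℚ(R)=4; free=4−4=0
SNF(R) diag = [2, 4, 4, 12] → torsion [2, 4, 4, 12]

Answer: M ≅ ℤ/2 ⊕ ℤ/4 ⊕ ℤ/4 ⊕ ℤ/12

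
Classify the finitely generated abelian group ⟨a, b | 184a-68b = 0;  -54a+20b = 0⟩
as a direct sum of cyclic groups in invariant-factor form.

Answer: M ≅ ℤ/2 ⊕ ℤ/4

Derivation:
rank_ℚ(R)=2; free=2−2=0
SNF(R) diag = [2, 4] → torsion [2, 4]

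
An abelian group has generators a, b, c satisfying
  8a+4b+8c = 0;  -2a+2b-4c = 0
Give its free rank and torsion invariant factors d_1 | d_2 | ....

Answer: M ≅ ℤ^1 ⊕ ℤ/2 ⊕ ℤ/4

Derivation:
rank_ℚ(R)=2; free=3−2=1
SNF(R) diag = [2, 4] → torsion [2, 4]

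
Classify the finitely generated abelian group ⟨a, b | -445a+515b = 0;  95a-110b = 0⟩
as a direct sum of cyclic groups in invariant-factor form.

rank_ℚ(R)=2; free=2−2=0
SNF(R) diag = [5, 5] → torsion [5, 5]

Answer: M ≅ ℤ/5 ⊕ ℤ/5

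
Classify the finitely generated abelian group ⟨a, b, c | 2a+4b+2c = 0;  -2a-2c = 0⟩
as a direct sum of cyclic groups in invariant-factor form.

rank_ℚ(R)=2; free=3−2=1
SNF(R) diag = [2, 4] → torsion [2, 4]

Answer: M ≅ ℤ^1 ⊕ ℤ/2 ⊕ ℤ/4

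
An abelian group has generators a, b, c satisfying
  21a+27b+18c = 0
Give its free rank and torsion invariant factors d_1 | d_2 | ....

Answer: M ≅ ℤ^2 ⊕ ℤ/3

Derivation:
rank_ℚ(R)=1; free=3−1=2
SNF(R) diag = [3] → torsion [3]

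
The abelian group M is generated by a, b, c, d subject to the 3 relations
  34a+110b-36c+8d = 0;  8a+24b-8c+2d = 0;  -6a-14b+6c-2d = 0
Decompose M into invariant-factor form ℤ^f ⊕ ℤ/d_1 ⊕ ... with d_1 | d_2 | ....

Answer: M ≅ ℤ^1 ⊕ ℤ/2 ⊕ ℤ/2 ⊕ ℤ/2

Derivation:
rank_ℚ(R)=3; free=4−3=1
SNF(R) diag = [2, 2, 2] → torsion [2, 2, 2]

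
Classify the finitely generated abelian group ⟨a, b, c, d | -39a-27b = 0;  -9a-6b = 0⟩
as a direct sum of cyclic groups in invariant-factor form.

Answer: M ≅ ℤ^2 ⊕ ℤ/3 ⊕ ℤ/3

Derivation:
rank_ℚ(R)=2; free=4−2=2
SNF(R) diag = [3, 3] → torsion [3, 3]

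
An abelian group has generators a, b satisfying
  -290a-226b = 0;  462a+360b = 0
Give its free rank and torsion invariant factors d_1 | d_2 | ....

rank_ℚ(R)=2; free=2−2=0
SNF(R) diag = [2, 6] → torsion [2, 6]

Answer: M ≅ ℤ/2 ⊕ ℤ/6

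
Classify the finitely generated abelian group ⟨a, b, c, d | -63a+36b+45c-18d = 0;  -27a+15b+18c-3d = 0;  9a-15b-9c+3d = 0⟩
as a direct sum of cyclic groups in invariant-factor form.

rank_ℚ(R)=3; free=4−3=1
SNF(R) diag = [3, 9, 27] → torsion [3, 9, 27]

Answer: M ≅ ℤ^1 ⊕ ℤ/3 ⊕ ℤ/9 ⊕ ℤ/27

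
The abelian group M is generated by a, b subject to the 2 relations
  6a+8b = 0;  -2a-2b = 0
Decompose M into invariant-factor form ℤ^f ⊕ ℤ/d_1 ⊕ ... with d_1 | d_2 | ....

Answer: M ≅ ℤ/2 ⊕ ℤ/2

Derivation:
rank_ℚ(R)=2; free=2−2=0
SNF(R) diag = [2, 2] → torsion [2, 2]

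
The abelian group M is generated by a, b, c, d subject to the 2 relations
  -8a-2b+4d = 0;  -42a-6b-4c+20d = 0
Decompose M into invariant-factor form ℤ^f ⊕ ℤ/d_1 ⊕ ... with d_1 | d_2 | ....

rank_ℚ(R)=2; free=4−2=2
SNF(R) diag = [2, 2] → torsion [2, 2]

Answer: M ≅ ℤ^2 ⊕ ℤ/2 ⊕ ℤ/2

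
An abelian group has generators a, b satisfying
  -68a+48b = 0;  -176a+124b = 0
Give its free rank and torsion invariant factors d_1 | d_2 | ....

rank_ℚ(R)=2; free=2−2=0
SNF(R) diag = [4, 4] → torsion [4, 4]

Answer: M ≅ ℤ/4 ⊕ ℤ/4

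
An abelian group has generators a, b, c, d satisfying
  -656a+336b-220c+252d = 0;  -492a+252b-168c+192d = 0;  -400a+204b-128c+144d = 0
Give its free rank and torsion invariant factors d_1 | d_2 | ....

Answer: M ≅ ℤ^1 ⊕ ℤ/4 ⊕ ℤ/12 ⊕ ℤ/36

Derivation:
rank_ℚ(R)=3; free=4−3=1
SNF(R) diag = [4, 12, 36] → torsion [4, 12, 36]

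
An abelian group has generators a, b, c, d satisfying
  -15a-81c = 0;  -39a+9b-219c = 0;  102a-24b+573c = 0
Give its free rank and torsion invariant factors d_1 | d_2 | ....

Answer: M ≅ ℤ^1 ⊕ ℤ/3 ⊕ ℤ/3 ⊕ ℤ/3

Derivation:
rank_ℚ(R)=3; free=4−3=1
SNF(R) diag = [3, 3, 3] → torsion [3, 3, 3]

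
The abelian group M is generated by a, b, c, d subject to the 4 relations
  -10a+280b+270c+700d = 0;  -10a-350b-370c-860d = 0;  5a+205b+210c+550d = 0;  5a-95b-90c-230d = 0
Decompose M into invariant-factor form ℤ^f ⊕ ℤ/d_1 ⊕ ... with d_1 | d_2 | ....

Answer: M ≅ ℤ/5 ⊕ ℤ/10 ⊕ ℤ/30 ⊕ ℤ/60

Derivation:
rank_ℚ(R)=4; free=4−4=0
SNF(R) diag = [5, 10, 30, 60] → torsion [5, 10, 30, 60]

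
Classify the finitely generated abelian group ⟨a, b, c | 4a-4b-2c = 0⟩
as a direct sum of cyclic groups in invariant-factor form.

Answer: M ≅ ℤ^2 ⊕ ℤ/2

Derivation:
rank_ℚ(R)=1; free=3−1=2
SNF(R) diag = [2] → torsion [2]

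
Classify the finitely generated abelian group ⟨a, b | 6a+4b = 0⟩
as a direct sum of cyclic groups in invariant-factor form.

Answer: M ≅ ℤ^1 ⊕ ℤ/2

Derivation:
rank_ℚ(R)=1; free=2−1=1
SNF(R) diag = [2] → torsion [2]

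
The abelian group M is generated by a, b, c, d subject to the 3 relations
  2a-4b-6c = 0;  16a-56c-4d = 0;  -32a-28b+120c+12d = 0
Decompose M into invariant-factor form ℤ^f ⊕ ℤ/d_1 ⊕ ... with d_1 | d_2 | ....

Answer: M ≅ ℤ^1 ⊕ ℤ/2 ⊕ ℤ/4 ⊕ ℤ/4

Derivation:
rank_ℚ(R)=3; free=4−3=1
SNF(R) diag = [2, 4, 4] → torsion [2, 4, 4]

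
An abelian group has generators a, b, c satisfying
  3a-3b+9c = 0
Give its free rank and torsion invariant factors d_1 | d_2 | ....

rank_ℚ(R)=1; free=3−1=2
SNF(R) diag = [3] → torsion [3]

Answer: M ≅ ℤ^2 ⊕ ℤ/3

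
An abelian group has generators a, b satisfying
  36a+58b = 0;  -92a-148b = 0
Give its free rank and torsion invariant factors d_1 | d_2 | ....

rank_ℚ(R)=2; free=2−2=0
SNF(R) diag = [2, 4] → torsion [2, 4]

Answer: M ≅ ℤ/2 ⊕ ℤ/4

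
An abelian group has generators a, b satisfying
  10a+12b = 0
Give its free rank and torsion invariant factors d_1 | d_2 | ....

Answer: M ≅ ℤ^1 ⊕ ℤ/2

Derivation:
rank_ℚ(R)=1; free=2−1=1
SNF(R) diag = [2] → torsion [2]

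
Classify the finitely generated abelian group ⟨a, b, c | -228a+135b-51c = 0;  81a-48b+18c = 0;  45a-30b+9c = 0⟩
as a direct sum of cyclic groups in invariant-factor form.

rank_ℚ(R)=3; free=3−3=0
SNF(R) diag = [3, 3, 9] → torsion [3, 3, 9]

Answer: M ≅ ℤ/3 ⊕ ℤ/3 ⊕ ℤ/9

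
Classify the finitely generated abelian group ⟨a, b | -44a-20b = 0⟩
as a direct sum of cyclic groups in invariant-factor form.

rank_ℚ(R)=1; free=2−1=1
SNF(R) diag = [4] → torsion [4]

Answer: M ≅ ℤ^1 ⊕ ℤ/4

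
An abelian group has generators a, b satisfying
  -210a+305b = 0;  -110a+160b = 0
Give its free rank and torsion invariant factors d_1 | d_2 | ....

rank_ℚ(R)=2; free=2−2=0
SNF(R) diag = [5, 10] → torsion [5, 10]

Answer: M ≅ ℤ/5 ⊕ ℤ/10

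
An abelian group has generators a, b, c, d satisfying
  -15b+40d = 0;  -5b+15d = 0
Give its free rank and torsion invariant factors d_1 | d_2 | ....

Answer: M ≅ ℤ^2 ⊕ ℤ/5 ⊕ ℤ/5

Derivation:
rank_ℚ(R)=2; free=4−2=2
SNF(R) diag = [5, 5] → torsion [5, 5]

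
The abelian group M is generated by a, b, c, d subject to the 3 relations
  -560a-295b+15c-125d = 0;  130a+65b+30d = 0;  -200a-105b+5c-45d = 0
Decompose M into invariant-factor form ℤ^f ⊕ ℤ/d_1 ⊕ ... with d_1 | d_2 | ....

rank_ℚ(R)=3; free=4−3=1
SNF(R) diag = [5, 5, 10] → torsion [5, 5, 10]

Answer: M ≅ ℤ^1 ⊕ ℤ/5 ⊕ ℤ/5 ⊕ ℤ/10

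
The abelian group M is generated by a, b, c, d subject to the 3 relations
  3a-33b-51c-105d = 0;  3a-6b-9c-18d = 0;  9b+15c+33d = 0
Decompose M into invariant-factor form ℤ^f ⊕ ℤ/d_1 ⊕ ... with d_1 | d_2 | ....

rank_ℚ(R)=3; free=4−3=1
SNF(R) diag = [3, 3, 9] → torsion [3, 3, 9]

Answer: M ≅ ℤ^1 ⊕ ℤ/3 ⊕ ℤ/3 ⊕ ℤ/9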